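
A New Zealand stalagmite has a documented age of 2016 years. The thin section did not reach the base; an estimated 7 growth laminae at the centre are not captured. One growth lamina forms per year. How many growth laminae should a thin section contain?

At one growth lamina per year, 2016 years correspond to 2016 growth laminae.
Less the 7 uncaptured growth laminae: 2016 − 7 = 2009.

2009 growth laminae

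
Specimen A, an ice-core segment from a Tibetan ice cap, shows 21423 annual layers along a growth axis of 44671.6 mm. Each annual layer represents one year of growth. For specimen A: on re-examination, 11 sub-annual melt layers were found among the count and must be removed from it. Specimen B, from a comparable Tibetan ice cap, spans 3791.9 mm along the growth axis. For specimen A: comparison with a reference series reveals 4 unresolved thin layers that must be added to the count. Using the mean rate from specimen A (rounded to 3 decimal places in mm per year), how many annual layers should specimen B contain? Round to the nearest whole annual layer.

Specimen A: after corrections the count is 21423 − 11 + 4 = 21416 annual layers.
A: 44671.6 mm over 21416 years gives 44671.6 / 21416 ≈ 2.086 mm/year.
Specimen B: 3791.9 mm / 2.086 mm per year = 1817.79 years ≈ 1818 annual layers.

1818 annual layers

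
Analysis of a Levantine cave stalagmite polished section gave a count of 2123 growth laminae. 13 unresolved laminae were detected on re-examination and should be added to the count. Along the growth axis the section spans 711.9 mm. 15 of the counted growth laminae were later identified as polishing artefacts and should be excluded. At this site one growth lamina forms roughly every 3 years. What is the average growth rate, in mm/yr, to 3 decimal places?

Correcting the raw count gives 2123 − 15 + 13 = 2121 true growth laminae.
At 3 years per growth lamina, 2121 × 3 = 6363 years.
Mean rate = 711.9 mm / 6363 years ≈ 0.112 mm/yr.

0.112 mm/yr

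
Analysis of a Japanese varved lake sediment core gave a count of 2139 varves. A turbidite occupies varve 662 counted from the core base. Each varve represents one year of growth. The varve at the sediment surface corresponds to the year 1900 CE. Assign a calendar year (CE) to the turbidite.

Between varve 662 and the sediment surface there are 2139 − 662 = 1477 varves.
1900 − 1477 = 423 CE.

423 CE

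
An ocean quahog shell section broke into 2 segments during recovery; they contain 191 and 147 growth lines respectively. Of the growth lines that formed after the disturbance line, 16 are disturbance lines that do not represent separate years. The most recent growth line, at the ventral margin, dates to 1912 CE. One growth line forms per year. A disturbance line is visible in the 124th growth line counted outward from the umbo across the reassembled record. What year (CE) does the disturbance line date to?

Total growth lines = 191 + 147 = 338.
The disturbance line sits at growth line 124 from the umbo, so 338 − 124 = 214 growth lines formed after it.
214 − 16 false = 198 true growth lines after the disturbance line.
The growth line at the ventral margin is 1912 CE, so the disturbance line dates to 1912 − 198 = 1714 CE.

1714 CE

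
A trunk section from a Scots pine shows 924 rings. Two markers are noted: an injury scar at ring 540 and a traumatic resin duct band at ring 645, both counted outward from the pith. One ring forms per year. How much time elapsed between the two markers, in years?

The two markers are separated by 645 − 540 = 105 rings.
At one ring per year, 105 years elapsed between them.

105 years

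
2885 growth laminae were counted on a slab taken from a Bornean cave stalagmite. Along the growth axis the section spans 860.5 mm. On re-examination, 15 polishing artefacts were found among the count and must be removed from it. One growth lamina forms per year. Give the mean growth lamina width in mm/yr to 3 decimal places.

True growth lamina count = 2885 − 15 = 2870.
860.5 mm over 2870 years gives 860.5 / 2870 ≈ 0.300 mm/yr.

0.300 mm/yr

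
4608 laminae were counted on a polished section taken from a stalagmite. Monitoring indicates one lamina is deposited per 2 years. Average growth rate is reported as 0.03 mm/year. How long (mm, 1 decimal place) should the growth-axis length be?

276.5 mm

Multiplying by 2 years per lamina: 4608 × 2 = 9216 years.
9216 years at 0.03 mm/year gives 0.03 × 9216 = 276.5 mm.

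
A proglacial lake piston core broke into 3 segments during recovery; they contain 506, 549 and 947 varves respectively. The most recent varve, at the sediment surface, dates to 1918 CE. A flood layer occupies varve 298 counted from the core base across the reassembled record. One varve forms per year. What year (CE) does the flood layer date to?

Total varves = 506 + 549 + 947 = 2002.
Between varve 298 and the sediment surface there are 2002 − 298 = 1704 varves.
Counting back 1704 years from 1918 CE places the flood layer in 1918 − 1704 = 214 CE.

214 CE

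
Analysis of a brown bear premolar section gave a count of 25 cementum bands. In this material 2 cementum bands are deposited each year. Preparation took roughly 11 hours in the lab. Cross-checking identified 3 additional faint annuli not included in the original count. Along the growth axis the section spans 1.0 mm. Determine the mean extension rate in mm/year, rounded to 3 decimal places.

0.071 mm/year

Adjusted count: 25 + 3 = 28 cementum bands.
28 cementum bands at 2 per year is 28 / 2 = 14 years.
1.0 mm over 14 years gives 1.0 / 14 ≈ 0.071 mm/year.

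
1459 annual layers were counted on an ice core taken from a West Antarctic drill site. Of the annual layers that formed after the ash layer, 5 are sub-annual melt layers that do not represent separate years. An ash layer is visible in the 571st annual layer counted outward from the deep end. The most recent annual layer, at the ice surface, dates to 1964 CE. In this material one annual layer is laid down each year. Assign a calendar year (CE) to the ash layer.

Between annual layer 571 and the ice surface there are 1459 − 571 = 888 annual layers.
888 − 5 false = 883 true annual layers after the ash layer.
Counting back 883 years from 1964 CE places the ash layer in 1964 − 883 = 1081 CE.

1081 CE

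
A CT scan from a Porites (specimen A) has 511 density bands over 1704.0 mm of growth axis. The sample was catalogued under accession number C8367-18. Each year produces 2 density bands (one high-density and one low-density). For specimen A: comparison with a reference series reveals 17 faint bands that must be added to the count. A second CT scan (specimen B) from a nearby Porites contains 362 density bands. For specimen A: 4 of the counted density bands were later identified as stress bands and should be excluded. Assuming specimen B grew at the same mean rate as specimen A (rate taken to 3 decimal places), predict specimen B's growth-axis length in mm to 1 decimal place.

1177.2 mm

Specimen A: correcting the raw count gives 511 − 4 + 17 = 524 true density bands.
Specimen A: 524 density bands at 2 per year is 524 / 2 = 262 years.
A: 1704.0 mm over 262 years gives 1704.0 / 262 ≈ 6.504 mm/yr.
Specimen B: 362 density bands at 2 per year is 362 / 2 = 181 years. Length of B = 6.504 × 181 = 1177.2 mm.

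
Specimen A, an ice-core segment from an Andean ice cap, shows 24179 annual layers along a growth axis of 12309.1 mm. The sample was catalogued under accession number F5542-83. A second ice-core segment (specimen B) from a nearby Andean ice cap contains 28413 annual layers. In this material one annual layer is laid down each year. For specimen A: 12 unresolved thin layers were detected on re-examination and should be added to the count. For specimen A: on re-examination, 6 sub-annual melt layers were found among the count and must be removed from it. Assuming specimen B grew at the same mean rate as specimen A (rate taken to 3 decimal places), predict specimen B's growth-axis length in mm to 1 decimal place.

14462.2 mm

Specimen A: adjusted count: 24179 − 6 + 12 = 24185 annual layers.
A: Mean rate = 12309.1 mm / 24185 years ≈ 0.509 mm per year.
For B, 0.509 mm/year × 28413 years = 14462.2 mm.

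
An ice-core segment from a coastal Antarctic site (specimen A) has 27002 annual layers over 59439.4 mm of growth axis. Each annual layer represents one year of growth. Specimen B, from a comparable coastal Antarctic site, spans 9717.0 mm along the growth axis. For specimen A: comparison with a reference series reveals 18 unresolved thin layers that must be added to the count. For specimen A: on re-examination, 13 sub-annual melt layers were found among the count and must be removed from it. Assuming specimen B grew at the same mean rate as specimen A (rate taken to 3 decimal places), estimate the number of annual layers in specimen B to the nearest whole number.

4415 annual layers

Specimen A: true annual layer count = 27002 − 13 + 18 = 27007.
A: 59439.4 mm over 27007 years gives 59439.4 / 27007 ≈ 2.201 mm/year.
Specimen B: 9717.0 mm / 2.201 mm per year = 4414.81 years ≈ 4415 annual layers.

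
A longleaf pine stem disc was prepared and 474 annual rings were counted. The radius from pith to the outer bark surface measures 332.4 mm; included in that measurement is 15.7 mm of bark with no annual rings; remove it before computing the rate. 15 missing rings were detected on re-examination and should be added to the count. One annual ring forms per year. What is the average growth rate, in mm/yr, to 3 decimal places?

Adjusted count: 474 + 15 = 489 annual rings.
Removing the 15.7 mm offcut leaves 332.4 − 15.7 = 316.7 mm.
Extension rate ≈ 316.7 / 489 = 0.648 mm/yr.

0.648 mm/yr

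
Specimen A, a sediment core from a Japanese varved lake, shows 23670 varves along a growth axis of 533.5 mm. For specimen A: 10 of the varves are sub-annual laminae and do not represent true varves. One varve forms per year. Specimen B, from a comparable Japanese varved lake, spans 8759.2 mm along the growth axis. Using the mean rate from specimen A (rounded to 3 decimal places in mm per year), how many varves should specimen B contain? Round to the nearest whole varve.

Specimen A: adjusted count: 23670 − 10 = 23660 varves.
A: Mean rate = 533.5 mm / 23660 years ≈ 0.023 mm per year.
For B, 8759.2 / 0.023 = 380834.78 years ≈ 380835 varves.

380835 varves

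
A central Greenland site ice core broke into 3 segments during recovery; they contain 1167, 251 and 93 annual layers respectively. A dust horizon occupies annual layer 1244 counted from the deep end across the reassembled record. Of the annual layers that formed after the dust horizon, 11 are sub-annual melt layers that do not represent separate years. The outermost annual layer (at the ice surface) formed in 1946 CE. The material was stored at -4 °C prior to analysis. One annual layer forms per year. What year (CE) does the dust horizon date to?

1690 CE

Total annual layers = 1167 + 251 + 93 = 1511.
The dust horizon sits at annual layer 1244 from the deep end, so 1511 − 1244 = 267 annual layers formed after it.
Removing the 11 false annual layers leaves 267 − 11 = 256 true annual layers beyond the dust horizon.
1946 − 256 = 1690 CE.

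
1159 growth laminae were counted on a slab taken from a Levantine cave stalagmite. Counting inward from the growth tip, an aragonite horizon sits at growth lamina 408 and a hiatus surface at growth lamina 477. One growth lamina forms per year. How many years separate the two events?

Separation: 477 − 408 = 69 growth laminae.
At one growth lamina per year, 69 years elapsed between them.

69 years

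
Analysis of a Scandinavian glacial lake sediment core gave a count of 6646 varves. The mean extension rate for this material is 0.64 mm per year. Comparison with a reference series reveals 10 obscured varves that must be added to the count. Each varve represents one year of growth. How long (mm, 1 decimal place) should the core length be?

4259.8 mm

True varve count = 6646 + 10 = 6656.
6656 years at 0.64 mm/year gives 0.64 × 6656 = 4259.8 mm.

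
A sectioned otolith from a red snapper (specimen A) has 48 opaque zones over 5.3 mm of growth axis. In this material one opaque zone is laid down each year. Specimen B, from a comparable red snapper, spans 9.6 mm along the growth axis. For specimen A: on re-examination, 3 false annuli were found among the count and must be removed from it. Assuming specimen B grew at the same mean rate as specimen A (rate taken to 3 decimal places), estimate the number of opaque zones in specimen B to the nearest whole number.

81 opaque zones

Specimen A: adjusted count: 48 − 3 = 45 opaque zones.
A: 5.3 mm over 45 years gives 5.3 / 45 ≈ 0.118 mm per year.
Specimen B: 9.6 mm / 0.118 mm per year = 81.36 years ≈ 81 opaque zones.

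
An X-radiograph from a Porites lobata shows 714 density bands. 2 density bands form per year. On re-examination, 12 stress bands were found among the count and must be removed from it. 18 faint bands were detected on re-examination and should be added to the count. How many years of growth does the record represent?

True density band count = 714 − 12 + 18 = 720.
With 2 density bands per year, 720 / 2 = 360 years.

360 years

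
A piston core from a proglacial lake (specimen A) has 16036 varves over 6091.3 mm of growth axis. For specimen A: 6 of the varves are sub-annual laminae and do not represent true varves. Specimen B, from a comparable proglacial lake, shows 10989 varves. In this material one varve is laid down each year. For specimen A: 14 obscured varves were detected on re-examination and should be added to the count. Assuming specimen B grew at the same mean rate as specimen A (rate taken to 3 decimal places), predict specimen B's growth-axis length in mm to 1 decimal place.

4175.8 mm

Specimen A: adjusted count: 16036 − 6 + 14 = 16044 varves.
A: Mean rate = 6091.3 mm / 16044 years ≈ 0.380 mm per year.
For B, 0.380 mm/year × 10989 years = 4175.8 mm.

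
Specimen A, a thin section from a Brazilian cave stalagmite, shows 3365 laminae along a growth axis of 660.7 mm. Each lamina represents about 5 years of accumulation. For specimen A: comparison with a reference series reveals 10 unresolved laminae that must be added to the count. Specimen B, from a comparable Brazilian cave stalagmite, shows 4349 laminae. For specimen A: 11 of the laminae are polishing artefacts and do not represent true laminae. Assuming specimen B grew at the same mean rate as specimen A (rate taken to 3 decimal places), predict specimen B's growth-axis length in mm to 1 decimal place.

Specimen A: adjusted count: 3365 − 11 + 10 = 3364 laminae.
Specimen A: 3364 laminae at 5 years each span 3364 × 5 = 16820 years.
A: Mean rate = 660.7 mm / 16820 years ≈ 0.039 mm per year.
Specimen B: 4349 laminae at 5 years each span 4349 × 5 = 21745 years. Length of B = 0.039 × 21745 = 848.1 mm.

848.1 mm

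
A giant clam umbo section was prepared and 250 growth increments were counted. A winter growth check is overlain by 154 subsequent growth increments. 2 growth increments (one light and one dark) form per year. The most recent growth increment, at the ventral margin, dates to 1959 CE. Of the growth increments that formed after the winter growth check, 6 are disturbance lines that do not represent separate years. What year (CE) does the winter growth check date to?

1885 CE

154 growth increments formed after the winter growth check.
154 − 6 false = 148 true growth increments after the winter growth check.
With 2 growth increments per year, 148 / 2 = 74 years.
The growth increment at the ventral margin is 1959 CE, so the winter growth check dates to 1959 − 74 = 1885 CE.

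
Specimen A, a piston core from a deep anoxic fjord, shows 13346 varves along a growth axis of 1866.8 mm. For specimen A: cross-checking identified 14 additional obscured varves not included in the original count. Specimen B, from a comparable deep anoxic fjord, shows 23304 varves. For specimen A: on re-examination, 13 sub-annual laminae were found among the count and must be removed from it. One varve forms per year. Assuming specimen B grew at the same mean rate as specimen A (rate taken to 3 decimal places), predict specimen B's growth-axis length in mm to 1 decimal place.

Specimen A: correcting the raw count gives 13346 − 13 + 14 = 13347 true varves.
A: 1866.8 mm over 13347 years gives 1866.8 / 13347 ≈ 0.140 mm per year.
B's length ≈ 0.140 × 23304 = 3262.6 mm.

3262.6 mm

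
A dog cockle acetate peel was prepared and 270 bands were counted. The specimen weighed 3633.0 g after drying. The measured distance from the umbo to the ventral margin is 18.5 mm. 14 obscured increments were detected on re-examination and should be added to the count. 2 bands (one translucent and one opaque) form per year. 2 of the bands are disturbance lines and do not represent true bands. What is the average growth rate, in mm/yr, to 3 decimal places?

Adjusted count: 270 − 2 + 14 = 282 bands.
With 2 bands per year, 282 / 2 = 141 years.
Extension rate ≈ 18.5 / 141 = 0.131 mm/yr.

0.131 mm/yr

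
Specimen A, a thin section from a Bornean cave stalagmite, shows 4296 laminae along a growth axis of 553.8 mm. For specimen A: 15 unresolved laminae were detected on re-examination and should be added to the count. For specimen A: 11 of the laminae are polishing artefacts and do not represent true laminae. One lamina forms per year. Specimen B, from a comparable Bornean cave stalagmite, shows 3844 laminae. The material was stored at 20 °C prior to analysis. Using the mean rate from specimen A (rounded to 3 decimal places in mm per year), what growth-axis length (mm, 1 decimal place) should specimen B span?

495.9 mm

Specimen A: adjusted count: 4296 − 11 + 15 = 4300 laminae.
A: 553.8 mm over 4300 years gives 553.8 / 4300 ≈ 0.129 mm per year.
For B, 0.129 mm/year × 3844 years = 495.9 mm.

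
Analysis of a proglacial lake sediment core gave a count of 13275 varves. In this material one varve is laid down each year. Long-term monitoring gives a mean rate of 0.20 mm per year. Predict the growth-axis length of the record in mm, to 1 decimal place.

2655.0 mm

The record spans 13275 years at 0.20 mm per year.
13275 years at 0.20 mm/year gives 0.20 × 13275 = 2655.0 mm.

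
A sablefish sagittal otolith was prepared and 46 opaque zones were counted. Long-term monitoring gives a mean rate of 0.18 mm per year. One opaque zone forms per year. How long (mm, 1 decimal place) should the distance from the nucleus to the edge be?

46 years of growth are recorded.
Predicted length = 0.18 mm/year × 46 years = 8.3 mm.

8.3 mm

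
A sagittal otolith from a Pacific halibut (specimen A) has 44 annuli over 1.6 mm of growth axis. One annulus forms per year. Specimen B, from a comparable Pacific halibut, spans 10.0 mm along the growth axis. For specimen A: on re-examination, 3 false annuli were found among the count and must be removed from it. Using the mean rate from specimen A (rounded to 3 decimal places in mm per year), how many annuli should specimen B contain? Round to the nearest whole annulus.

Specimen A: adjusted count: 44 − 3 = 41 annuli.
A: Mean rate = 1.6 mm / 41 years ≈ 0.039 mm/yr.
Specimen B: 10.0 mm / 0.039 mm per year = 256.41 years ≈ 256 annuli.

256 annuli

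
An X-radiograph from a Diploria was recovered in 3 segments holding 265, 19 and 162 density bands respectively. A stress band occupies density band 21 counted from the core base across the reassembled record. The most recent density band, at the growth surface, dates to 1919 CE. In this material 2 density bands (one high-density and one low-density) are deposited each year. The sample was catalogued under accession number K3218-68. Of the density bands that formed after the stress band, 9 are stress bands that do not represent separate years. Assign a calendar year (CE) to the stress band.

1711 CE

Total density bands = 265 + 19 + 162 = 446.
Between density band 21 and the growth surface there are 446 − 21 = 425 density bands.
425 − 9 false = 416 true density bands after the stress band.
Dividing by 2 density bands per year: 416 / 2 = 208 years.
The density band at the growth surface is 1919 CE, so the stress band dates to 1919 − 208 = 1711 CE.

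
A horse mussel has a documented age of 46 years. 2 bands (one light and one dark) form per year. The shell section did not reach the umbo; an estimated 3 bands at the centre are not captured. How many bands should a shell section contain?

89 bands

With 2 bands per year, 46 years would produce 46 × 2 = 92 bands.
Less the 3 uncaptured bands: 92 − 3 = 89.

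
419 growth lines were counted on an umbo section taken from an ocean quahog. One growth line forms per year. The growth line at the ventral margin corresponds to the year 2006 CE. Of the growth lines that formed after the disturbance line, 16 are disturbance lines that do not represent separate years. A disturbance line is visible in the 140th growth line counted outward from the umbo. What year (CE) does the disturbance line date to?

1743 CE

419 − 140 = 279 growth lines lie beyond the disturbance line toward the ventral margin.
279 − 16 false = 263 true growth lines after the disturbance line.
The growth line at the ventral margin is 2006 CE, so the disturbance line dates to 2006 − 263 = 1743 CE.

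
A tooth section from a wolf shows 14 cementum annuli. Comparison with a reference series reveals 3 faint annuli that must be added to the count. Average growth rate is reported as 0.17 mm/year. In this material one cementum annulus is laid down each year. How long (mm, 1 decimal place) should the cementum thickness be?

True cementum annulus count = 14 + 3 = 17.
Predicted length = 0.17 mm/year × 17 years = 2.9 mm.

2.9 mm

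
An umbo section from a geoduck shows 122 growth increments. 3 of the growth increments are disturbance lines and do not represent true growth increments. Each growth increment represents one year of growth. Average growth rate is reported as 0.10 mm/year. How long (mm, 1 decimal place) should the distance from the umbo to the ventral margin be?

11.9 mm

Correcting the raw count gives 122 − 3 = 119 true growth increments.
119 years at 0.10 mm/year gives 0.10 × 119 = 11.9 mm.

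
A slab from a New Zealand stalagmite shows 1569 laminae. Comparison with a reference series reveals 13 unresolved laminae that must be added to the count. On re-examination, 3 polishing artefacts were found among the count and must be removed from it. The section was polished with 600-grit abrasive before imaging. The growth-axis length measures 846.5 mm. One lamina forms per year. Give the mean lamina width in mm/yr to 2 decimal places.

Correcting the raw count gives 1569 − 3 + 13 = 1579 true laminae.
Mean rate = 846.5 mm / 1579 years ≈ 0.54 mm/yr.

0.54 mm/yr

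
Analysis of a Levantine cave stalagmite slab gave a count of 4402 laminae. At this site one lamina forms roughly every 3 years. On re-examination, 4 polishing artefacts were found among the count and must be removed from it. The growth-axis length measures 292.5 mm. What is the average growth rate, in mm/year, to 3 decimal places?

Adjusted count: 4402 − 4 = 4398 laminae.
At 3 years per lamina, 4398 × 3 = 13194 years.
Mean rate = 292.5 mm / 13194 years ≈ 0.022 mm/year.

0.022 mm/year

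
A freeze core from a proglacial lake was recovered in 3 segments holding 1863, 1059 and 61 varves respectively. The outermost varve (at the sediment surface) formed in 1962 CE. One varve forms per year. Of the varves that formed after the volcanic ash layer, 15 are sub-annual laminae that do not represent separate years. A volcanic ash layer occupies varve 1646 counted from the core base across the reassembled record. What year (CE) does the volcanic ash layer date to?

Total varves = 1863 + 1059 + 61 = 2983.
The volcanic ash layer sits at varve 1646 from the core base, so 2983 − 1646 = 1337 varves formed after it.
Removing the 15 false varves leaves 1337 − 15 = 1322 true varves beyond the volcanic ash layer.
1962 − 1322 = 640 CE.

640 CE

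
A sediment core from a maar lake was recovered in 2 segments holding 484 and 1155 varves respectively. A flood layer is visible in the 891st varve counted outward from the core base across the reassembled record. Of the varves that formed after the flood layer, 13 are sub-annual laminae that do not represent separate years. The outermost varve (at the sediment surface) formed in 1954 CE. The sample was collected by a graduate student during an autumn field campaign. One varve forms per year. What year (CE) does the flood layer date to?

Total varves = 484 + 1155 = 1639.
The flood layer sits at varve 891 from the core base, so 1639 − 891 = 748 varves formed after it.
Removing the 13 false varves leaves 748 − 13 = 735 true varves beyond the flood layer.
1954 − 735 = 1219 CE.

1219 CE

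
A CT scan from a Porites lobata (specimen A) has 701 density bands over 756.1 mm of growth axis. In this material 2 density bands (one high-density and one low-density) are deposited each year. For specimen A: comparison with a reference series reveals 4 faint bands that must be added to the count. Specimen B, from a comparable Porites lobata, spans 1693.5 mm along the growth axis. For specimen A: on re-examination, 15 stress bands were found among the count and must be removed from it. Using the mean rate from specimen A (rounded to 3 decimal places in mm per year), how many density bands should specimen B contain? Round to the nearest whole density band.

1545 density bands

Specimen A: adjusted count: 701 − 15 + 4 = 690 density bands.
Specimen A: with 2 density bands per year, 690 / 2 = 345 years.
A: Extension rate ≈ 756.1 / 345 = 2.192 mm/yr.
Specimen B: 1693.5 mm / 2.192 mm per year = 772.58 years; at 2 density bands per year that is 772.58 × 2 ≈ 1545 density bands.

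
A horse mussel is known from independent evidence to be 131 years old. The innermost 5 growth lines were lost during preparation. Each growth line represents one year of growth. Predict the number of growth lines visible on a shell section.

126 growth lines

Expected growth lines over 131 years: 131.
Subtracting the 5 growth lines not captured gives 131 − 5 = 126 growth lines in the record.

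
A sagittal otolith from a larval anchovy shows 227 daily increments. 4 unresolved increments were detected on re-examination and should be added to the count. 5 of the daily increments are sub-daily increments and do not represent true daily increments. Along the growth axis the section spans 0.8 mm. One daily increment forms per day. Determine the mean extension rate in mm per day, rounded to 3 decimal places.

Adjusted count: 227 − 5 + 4 = 226 daily increments.
0.8 mm over 226 days gives 0.8 / 226 ≈ 0.004 mm per day.

0.004 mm per day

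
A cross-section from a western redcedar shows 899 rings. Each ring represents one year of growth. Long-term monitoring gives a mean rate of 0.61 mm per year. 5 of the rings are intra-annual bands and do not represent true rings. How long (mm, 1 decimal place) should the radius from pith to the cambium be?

Correcting the raw count gives 899 − 5 = 894 true rings.
Length ≈ 0.61 × 894 = 545.3 mm.

545.3 mm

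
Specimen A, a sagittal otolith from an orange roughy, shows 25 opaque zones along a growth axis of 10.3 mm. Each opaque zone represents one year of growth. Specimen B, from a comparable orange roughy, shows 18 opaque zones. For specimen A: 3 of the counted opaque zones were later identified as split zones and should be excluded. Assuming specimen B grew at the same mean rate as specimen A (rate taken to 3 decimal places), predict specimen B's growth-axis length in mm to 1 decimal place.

8.4 mm

Specimen A: adjusted count: 25 − 3 = 22 opaque zones.
A: Extension rate ≈ 10.3 / 22 = 0.468 mm per year.
B's length ≈ 0.468 × 18 = 8.4 mm.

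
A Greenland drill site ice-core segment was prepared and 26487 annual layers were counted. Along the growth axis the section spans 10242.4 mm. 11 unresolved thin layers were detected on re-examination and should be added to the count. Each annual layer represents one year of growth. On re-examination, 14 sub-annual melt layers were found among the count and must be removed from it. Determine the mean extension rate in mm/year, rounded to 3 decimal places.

After corrections the count is 26487 − 14 + 11 = 26484 annual layers.
Mean rate = 10242.4 mm / 26484 years ≈ 0.387 mm/year.

0.387 mm/year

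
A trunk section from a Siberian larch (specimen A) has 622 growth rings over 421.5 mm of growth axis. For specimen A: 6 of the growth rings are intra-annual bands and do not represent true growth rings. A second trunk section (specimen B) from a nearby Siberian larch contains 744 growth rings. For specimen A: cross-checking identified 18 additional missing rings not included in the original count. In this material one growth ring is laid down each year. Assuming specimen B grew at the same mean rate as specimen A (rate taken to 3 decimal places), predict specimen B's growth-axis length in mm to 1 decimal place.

Specimen A: correcting the raw count gives 622 − 6 + 18 = 634 true growth rings.
A: Mean rate = 421.5 mm / 634 years ≈ 0.665 mm per year.
For B, 0.665 mm/year × 744 years = 494.8 mm.

494.8 mm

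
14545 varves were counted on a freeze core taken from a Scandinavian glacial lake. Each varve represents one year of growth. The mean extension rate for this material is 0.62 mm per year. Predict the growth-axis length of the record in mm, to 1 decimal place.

9017.9 mm

14545 years of growth are recorded.
Length ≈ 0.62 × 14545 = 9017.9 mm.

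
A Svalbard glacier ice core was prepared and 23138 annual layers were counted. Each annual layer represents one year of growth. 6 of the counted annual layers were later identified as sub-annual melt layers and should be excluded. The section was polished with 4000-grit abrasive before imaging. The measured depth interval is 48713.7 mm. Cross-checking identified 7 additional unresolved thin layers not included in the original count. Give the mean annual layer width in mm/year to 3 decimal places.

2.105 mm/year

After corrections the count is 23138 − 6 + 7 = 23139 annual layers.
48713.7 mm over 23139 years gives 48713.7 / 23139 ≈ 2.105 mm/year.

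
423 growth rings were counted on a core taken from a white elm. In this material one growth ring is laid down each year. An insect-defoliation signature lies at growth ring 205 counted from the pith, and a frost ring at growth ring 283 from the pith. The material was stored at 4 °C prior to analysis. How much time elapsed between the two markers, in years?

Separation: 283 − 205 = 78 growth rings.
At one growth ring per year, 78 years elapsed between them.

78 yr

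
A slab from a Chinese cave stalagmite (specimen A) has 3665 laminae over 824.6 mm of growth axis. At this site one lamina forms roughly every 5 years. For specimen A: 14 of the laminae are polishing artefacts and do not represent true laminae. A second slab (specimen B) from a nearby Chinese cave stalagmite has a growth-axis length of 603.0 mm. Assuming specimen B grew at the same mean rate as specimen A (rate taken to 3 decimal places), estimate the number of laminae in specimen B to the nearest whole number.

2680 laminae

Specimen A: adjusted count: 3665 − 14 = 3651 laminae.
Specimen A: at 5 years per lamina, 3651 × 5 = 18255 years.
A: Extension rate ≈ 824.6 / 18255 = 0.045 mm/yr.
B spans 603.0 / 0.045 = 13400.00 years; at 5 years per lamina that is 13400.00 / 5 ≈ 2680 laminae.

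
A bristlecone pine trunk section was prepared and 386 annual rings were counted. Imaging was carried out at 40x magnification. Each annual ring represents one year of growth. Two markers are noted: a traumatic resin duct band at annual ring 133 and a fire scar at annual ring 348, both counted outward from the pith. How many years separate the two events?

Separation: 348 − 133 = 215 annual rings.
That is 215 years at one annual ring per year.

215 yr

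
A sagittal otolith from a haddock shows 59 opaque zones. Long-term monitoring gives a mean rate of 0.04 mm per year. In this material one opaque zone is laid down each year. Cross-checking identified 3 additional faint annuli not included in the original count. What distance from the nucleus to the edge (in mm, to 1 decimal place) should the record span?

2.5 mm

Adjusted count: 59 + 3 = 62 opaque zones.
Predicted length = 0.04 mm/year × 62 years = 2.5 mm.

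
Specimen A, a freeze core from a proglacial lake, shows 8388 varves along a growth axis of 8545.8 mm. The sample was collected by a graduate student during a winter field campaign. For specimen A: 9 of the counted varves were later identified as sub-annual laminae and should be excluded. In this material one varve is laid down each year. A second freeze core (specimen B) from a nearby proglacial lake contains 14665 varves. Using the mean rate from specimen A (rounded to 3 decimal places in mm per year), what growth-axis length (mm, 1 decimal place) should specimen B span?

14958.3 mm

Specimen A: correcting the raw count gives 8388 − 9 = 8379 true varves.
A: Mean rate = 8545.8 mm / 8379 years ≈ 1.020 mm/yr.
B's length ≈ 1.020 × 14665 = 14958.3 mm.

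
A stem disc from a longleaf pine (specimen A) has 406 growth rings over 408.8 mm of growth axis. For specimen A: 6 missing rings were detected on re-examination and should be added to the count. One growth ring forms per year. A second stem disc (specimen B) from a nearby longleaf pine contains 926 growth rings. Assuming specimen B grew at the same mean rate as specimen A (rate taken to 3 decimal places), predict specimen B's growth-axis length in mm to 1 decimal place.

918.6 mm

Specimen A: correcting the raw count gives 406 + 6 = 412 true growth rings.
A: Mean rate = 408.8 mm / 412 years ≈ 0.992 mm/year.
B's length ≈ 0.992 × 926 = 918.6 mm.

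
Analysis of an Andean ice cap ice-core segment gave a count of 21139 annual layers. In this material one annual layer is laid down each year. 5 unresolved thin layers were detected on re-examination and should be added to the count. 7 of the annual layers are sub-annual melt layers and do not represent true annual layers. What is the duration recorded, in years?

Adjusted count: 21139 − 7 + 5 = 21137 annual layers.
At one annual layer per year, that is 21137 years.

21137 years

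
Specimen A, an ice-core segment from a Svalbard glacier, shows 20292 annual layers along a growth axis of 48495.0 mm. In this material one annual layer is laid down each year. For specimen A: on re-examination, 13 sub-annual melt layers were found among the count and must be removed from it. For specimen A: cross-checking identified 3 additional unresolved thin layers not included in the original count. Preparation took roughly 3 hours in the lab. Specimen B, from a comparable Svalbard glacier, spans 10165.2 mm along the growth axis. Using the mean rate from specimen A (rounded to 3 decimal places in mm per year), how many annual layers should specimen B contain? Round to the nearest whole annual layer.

Specimen A: adjusted count: 20292 − 13 + 3 = 20282 annual layers.
A: Mean rate = 48495.0 mm / 20282 years ≈ 2.391 mm per year.
Specimen B: 10165.2 mm / 2.391 mm per year = 4251.44 years ≈ 4251 annual layers.

4251 annual layers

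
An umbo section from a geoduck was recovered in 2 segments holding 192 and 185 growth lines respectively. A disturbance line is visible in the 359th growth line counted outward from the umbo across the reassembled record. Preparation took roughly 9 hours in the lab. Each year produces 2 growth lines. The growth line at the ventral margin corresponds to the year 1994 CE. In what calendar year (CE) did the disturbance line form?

1985 CE

Total growth lines = 192 + 185 = 377.
The disturbance line sits at growth line 359 from the umbo, so 377 − 359 = 18 growth lines formed after it.
With 2 growth lines per year, 18 / 2 = 9 years.
Counting back 9 years from 1994 CE places the disturbance line in 1994 − 9 = 1985 CE.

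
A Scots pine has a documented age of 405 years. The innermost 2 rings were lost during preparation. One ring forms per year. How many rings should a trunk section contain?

403 rings

At one ring per year, 405 years correspond to 405 rings.
405 − 2 missed = 403 rings expected in the prepared section.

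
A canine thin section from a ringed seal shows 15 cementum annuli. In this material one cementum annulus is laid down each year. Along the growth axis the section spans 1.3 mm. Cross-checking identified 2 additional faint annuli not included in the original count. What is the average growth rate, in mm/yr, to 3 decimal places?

After corrections the count is 15 + 2 = 17 cementum annuli.
1.3 mm over 17 years gives 1.3 / 17 ≈ 0.076 mm/yr.

0.076 mm/yr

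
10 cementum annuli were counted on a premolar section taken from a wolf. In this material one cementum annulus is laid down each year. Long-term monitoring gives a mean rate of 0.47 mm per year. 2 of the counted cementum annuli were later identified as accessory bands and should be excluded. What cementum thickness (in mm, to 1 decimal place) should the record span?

3.8 mm

Correcting the raw count gives 10 − 2 = 8 true cementum annuli.
Predicted length = 0.47 mm/year × 8 years = 3.8 mm.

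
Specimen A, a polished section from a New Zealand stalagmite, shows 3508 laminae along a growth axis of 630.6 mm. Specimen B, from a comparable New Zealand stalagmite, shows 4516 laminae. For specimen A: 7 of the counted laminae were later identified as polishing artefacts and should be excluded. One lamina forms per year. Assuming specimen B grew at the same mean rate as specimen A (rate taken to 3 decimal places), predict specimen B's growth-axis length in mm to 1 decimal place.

812.9 mm

Specimen A: after corrections the count is 3508 − 7 = 3501 laminae.
A: 630.6 mm over 3501 years gives 630.6 / 3501 ≈ 0.180 mm per year.
For B, 0.180 mm/year × 4516 years = 812.9 mm.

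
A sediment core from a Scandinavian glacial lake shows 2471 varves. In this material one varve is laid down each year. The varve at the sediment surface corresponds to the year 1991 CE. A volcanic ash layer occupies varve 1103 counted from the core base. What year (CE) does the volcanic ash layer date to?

The volcanic ash layer sits at varve 1103 from the core base, so 2471 − 1103 = 1368 varves formed after it.
1991 − 1368 = 623 CE.

623 CE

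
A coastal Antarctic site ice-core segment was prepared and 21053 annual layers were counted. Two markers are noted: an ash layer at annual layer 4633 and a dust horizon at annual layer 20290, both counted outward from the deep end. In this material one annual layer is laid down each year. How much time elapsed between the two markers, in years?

20290 − 4633 = 15657 annual layers lie between the two events.
One annual layer per year makes the interval 15657 years.

15657 yr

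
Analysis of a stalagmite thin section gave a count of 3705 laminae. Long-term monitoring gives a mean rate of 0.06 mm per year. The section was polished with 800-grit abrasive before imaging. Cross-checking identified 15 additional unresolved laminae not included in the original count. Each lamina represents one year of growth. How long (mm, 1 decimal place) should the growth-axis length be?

After corrections the count is 3705 + 15 = 3720 laminae.
Length ≈ 0.06 × 3720 = 223.2 mm.

223.2 mm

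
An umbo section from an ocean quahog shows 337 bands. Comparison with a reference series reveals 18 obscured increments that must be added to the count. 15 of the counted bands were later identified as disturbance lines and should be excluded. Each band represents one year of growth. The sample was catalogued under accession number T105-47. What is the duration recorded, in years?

True band count = 337 − 15 + 18 = 340.
With a one-to-one band periodicity this is 340 years.

340 yr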